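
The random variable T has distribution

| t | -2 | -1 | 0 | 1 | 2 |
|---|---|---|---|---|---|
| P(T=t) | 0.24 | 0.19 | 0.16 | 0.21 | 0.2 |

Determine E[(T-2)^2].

6.4

E[(T-2)^2] = Σ (t-2)^2·P(T=t)
 = 16·0.24 + 9·0.19 + 4·0.16 + 1·0.21 + 0·0.2
 = 3.84 + 1.71 + 0.64 + 0.21 + 0
 = 6.4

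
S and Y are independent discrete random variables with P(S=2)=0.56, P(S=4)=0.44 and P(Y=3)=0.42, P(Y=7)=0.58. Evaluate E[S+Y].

E[S+Y] = Σ_s Σ_y (s+y) · P(S=s)P(Y=y)
 = 5·0.2352 + 9·0.3248 + 7·0.1848 + 11·0.2552
 = 1.176 + 2.9232 + 1.2936 + 2.8072
 = 8.2

8.2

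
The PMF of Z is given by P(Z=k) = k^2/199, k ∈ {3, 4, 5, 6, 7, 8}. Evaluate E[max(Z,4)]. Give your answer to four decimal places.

E[max(Z,4)] = Σ max(z,4)·P(Z=z)
 = 4·9/199 + 4·16/199 + 5·25/199 + 6·36/199 + 7·49/199 + 8·64/199
 = 36/199 + 64/199 + 125/199 + 216/199 + 343/199 + 512/199
 = 1296/199

6.5126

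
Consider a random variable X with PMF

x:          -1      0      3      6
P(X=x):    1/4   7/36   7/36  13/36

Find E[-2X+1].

-4

E[-2X+1] = Σ (-2x+1)·P(X=x)
 = 3·1/4 + 1·7/36 + (-5)·7/36 + (-11)·13/36
 = 3/4 + 7/36 + (-35/36) + (-143/36)
 = -4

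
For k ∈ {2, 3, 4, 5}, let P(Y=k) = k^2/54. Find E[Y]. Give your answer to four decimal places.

E[Y] = Σ y·P(Y=y)
 = 2·2/27 + 3·1/6 + 4·8/27 + 5·25/54
 = 4/27 + 1/2 + 32/27 + 125/54
 = 112/27

4.1481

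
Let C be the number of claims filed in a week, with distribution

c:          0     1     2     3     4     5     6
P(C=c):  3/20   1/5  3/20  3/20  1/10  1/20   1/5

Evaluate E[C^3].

61.3

E[C^3] = Σ c^3·P(C=c)
 = 0·3/20 + 1·1/5 + 8·3/20 + 27·3/20 + 64·1/10 + 125·1/20 + 216·1/5
 = 0 + 1/5 + 6/5 + 81/20 + 32/5 + 25/4 + 216/5
 = 613/10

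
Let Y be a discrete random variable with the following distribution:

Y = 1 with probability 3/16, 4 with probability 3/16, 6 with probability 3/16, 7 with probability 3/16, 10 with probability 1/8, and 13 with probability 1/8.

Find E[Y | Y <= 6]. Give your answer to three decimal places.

3.667

P(Y <= 6) = 3/16 + 3/16 + 3/16 = 9/16.
E[Y | Y <= 6] = [1·3/16 + 4·3/16 + 6·3/16] / (9/16)
 = 33/16 / (9/16)
 = 11/3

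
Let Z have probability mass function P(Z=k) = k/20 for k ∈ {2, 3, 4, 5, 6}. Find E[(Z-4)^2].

E[(Z-4)^2] = Σ (z-4)^2·P(Z=z)
 = 4·1/10 + 1·3/20 + 0·1/5 + 1·1/4 + 4·3/10
 = 2/5 + 3/20 + 0 + 1/4 + 6/5
 = 2

2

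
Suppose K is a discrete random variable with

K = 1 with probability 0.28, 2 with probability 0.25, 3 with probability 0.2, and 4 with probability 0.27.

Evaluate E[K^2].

7.4

E[K^2] = Σ k^2·P(K=k)
 = 1·0.28 + 4·0.25 + 9·0.2 + 16·0.27
 = 0.28 + 1 + 1.8 + 4.32
 = 7.4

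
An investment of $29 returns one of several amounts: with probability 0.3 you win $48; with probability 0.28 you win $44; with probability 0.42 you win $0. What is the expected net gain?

-2.28

E[payout] = 48·0.3 + 44·0.28 + 0·0.42
 = 14.4 + 12.32 + 0
 = 26.72
Net = 26.72 - 29 = -2.28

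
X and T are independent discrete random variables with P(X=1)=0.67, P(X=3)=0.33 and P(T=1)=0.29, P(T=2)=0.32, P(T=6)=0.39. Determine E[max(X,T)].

3.567

E[max(X,T)] = Σ_x Σ_t max(x,t) · P(X=x)P(T=t)
 = 1·0.1943 + 2·0.2144 + 6·0.2613 + 3·0.0957 + 3·0.1056 + 6·0.1287
 = 0.1943 + 0.4288 + 1.5678 + 0.2871 + 0.3168 + 0.7722
 = 3.567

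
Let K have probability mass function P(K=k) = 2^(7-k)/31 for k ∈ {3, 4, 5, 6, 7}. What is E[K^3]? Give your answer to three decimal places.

E[K^3] = Σ k^3·P(K=k)
 = 27·16/31 + 64·8/31 + 125·4/31 + 216·2/31 + 343·1/31
 = 432/31 + 512/31 + 500/31 + 432/31 + 343/31
 = 2219/31

71.581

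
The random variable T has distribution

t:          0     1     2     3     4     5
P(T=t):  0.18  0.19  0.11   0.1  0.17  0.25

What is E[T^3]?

45.9

E[T^3] = Σ t^3·P(T=t)
 = 0·0.18 + 1·0.19 + 8·0.11 + 27·0.1 + 64·0.17 + 125·0.25
 = 0 + 0.19 + 0.88 + 2.7 + 10.88 + 31.25
 = 45.9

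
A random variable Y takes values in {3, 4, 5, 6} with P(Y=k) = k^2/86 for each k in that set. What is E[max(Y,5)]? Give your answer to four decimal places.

E[max(Y,5)] = Σ max(y,5)·P(Y=y)
 = 5·9/86 + 5·8/43 + 5·25/86 + 6·18/43
 = 45/86 + 40/43 + 125/86 + 108/43
 = 233/43

5.4186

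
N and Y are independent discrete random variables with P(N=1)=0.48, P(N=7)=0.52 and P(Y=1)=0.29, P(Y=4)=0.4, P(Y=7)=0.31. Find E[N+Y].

8.18

E[N+Y] = Σ_n Σ_y (n+y) · P(N=n)P(Y=y)
 = 2·0.1392 + 5·0.192 + 8·0.1488 + 8·0.1508 + 11·0.208 + 14·0.1612
 = 0.2784 + 0.96 + 1.1904 + 1.2064 + 2.288 + 2.2568
 = 8.18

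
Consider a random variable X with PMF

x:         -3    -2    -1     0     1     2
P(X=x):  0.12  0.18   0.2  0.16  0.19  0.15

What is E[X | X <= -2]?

-2.4

P(X <= -2) = 0.12 + 0.18 = 0.3.
E[X | X <= -2] = [(-3)·0.12 + (-2)·0.18] / 0.3
 = -0.72 / 0.3
 = -12/5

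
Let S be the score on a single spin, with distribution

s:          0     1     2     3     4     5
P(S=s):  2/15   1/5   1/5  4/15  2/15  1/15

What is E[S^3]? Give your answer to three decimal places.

25.867

E[S^3] = Σ s^3·P(S=s)
 = 0·2/15 + 1·1/5 + 8·1/5 + 27·4/15 + 64·2/15 + 125·1/15
 = 0 + 1/5 + 8/5 + 36/5 + 128/15 + 25/3
 = 388/15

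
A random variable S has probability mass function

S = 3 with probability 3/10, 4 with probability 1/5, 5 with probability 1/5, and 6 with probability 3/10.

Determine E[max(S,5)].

E[max(S,5)] = Σ max(s,5)·P(S=s)
 = 5·3/10 + 5·1/5 + 5·1/5 + 6·3/10
 = 3/2 + 1 + 1 + 9/5
 = 53/10

5.3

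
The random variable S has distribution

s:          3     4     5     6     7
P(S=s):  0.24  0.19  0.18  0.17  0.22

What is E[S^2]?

26.6

E[S^2] = Σ s^2·P(S=s)
 = 9·0.24 + 16·0.19 + 25·0.18 + 36·0.17 + 49·0.22
 = 2.16 + 3.04 + 4.5 + 6.12 + 10.78
 = 26.6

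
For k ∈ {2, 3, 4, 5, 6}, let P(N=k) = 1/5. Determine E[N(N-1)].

14

E[N(N-1)] = Σ n(n-1)·P(N=n)
 = 2·1/5 + 6·1/5 + 12·1/5 + 20·1/5 + 30·1/5
 = 2/5 + 6/5 + 12/5 + 4 + 6
 = 14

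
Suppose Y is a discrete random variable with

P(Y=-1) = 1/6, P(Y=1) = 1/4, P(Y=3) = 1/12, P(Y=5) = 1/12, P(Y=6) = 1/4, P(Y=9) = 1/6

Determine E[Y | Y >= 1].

4.7

P(Y >= 1) = 1/4 + 1/12 + 1/12 + 1/4 + 1/6 = 5/6.
E[Y | Y >= 1] = [1·1/4 + 3·1/12 + 5·1/12 + 6·1/4 + 9·1/6] / (5/6)
 = 47/12 / (5/6)
 = 47/10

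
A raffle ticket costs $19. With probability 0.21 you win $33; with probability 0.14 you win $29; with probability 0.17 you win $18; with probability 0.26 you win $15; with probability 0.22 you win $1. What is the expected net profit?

E[payout] = 33·0.21 + 29·0.14 + 18·0.17 + 15·0.26 + 1·0.22
 = 6.93 + 4.06 + 3.06 + 3.9 + 0.22
 = 18.17
Net = 18.17 - 19 = -0.83

-0.83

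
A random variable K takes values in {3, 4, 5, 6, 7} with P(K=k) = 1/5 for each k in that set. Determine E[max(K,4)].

5.2

E[max(K,4)] = Σ max(k,4)·P(K=k)
 = 4·1/5 + 4·1/5 + 5·1/5 + 6·1/5 + 7·1/5
 = 4/5 + 4/5 + 1 + 6/5 + 7/5
 = 26/5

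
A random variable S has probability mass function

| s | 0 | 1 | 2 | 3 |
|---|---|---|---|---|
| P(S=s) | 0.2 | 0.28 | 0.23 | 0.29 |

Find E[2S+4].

7.22

E[2S+4] = Σ (2s+4)·P(S=s)
 = 4·0.2 + 6·0.28 + 8·0.23 + 10·0.29
 = 0.8 + 1.68 + 1.84 + 2.9
 = 7.22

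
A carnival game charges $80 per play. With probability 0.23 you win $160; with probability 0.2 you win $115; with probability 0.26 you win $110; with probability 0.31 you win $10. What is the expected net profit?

11.5

E[payout] = 160·0.23 + 115·0.2 + 110·0.26 + 10·0.31
 = 36.8 + 23 + 28.6 + 3.1
 = 91.5
Net = 91.5 - 80 = 11.5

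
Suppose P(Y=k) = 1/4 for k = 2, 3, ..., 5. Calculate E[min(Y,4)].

E[min(Y,4)] = Σ min(y,4)·P(Y=y)
 = 2·1/4 + 3·1/4 + 4·1/4 + 4·1/4
 = 1/2 + 3/4 + 1 + 1
 = 13/4

3.25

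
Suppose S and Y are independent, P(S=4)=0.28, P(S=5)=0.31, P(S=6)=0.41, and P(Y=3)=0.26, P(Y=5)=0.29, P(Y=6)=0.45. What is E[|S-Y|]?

1.1454

E[|S-Y|] = Σ_s Σ_y |s-y| · P(S=s)P(Y=y)
 = 1·0.0728 + 1·0.0812 + 2·0.126 + 2·0.0806 + 0·0.0899 + 1·0.1395 + 3·0.1066 + 1·0.1189 + 0·0.1845
 = 0.0728 + 0.0812 + 0.252 + 0.1612 + 0 + 0.1395 + 0.3198 + 0.1189 + 0
 = 1.1454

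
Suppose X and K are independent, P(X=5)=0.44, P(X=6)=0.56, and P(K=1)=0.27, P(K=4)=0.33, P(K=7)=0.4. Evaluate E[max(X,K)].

6.136

E[max(X,K)] = Σ_x Σ_k max(x,k) · P(X=x)P(K=k)
 = 5·0.1188 + 5·0.1452 + 7·0.176 + 6·0.1512 + 6·0.1848 + 7·0.224
 = 0.594 + 0.726 + 1.232 + 0.9072 + 1.1088 + 1.568
 = 6.136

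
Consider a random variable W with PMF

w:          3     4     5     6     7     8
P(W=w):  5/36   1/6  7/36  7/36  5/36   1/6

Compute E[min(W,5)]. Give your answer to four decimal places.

E[min(W,5)] = Σ min(w,5)·P(W=w)
 = 3·5/36 + 4·1/6 + 5·7/36 + 5·7/36 + 5·5/36 + 5·1/6
 = 5/12 + 2/3 + 35/36 + 35/36 + 25/36 + 5/6
 = 41/9

4.5556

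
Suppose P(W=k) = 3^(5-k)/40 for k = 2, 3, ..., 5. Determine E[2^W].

6.5

E[2^W] = Σ 2^w·P(W=w)
 = 4·27/40 + 8·9/40 + 16·3/40 + 32·1/40
 = 27/10 + 9/5 + 6/5 + 4/5
 = 13/2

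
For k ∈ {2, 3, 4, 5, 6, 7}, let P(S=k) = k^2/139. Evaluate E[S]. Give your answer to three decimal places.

5.633

E[S] = Σ s·P(S=s)
 = 2·4/139 + 3·9/139 + 4·16/139 + 5·25/139 + 6·36/139 + 7·49/139
 = 8/139 + 27/139 + 64/139 + 125/139 + 216/139 + 343/139
 = 783/139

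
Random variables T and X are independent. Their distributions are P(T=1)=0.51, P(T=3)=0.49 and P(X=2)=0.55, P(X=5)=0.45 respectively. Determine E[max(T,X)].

3.6195

E[max(T,X)] = Σ_t Σ_x max(t,x) · P(T=t)P(X=x)
 = 2·0.2805 + 5·0.2295 + 3·0.2695 + 5·0.2205
 = 0.561 + 1.1475 + 0.8085 + 1.1025
 = 3.6195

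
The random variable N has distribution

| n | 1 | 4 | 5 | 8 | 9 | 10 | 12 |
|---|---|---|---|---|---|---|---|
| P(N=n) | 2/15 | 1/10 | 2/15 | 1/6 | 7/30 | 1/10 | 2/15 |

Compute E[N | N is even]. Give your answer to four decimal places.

P(N is even) = 1/10 + 1/6 + 1/10 + 2/15 = 1/2.
E[N | N is even] = [4·1/10 + 8·1/6 + 10·1/10 + 12·2/15] / (1/2)
 = 13/3 / (1/2)
 = 26/3

8.6667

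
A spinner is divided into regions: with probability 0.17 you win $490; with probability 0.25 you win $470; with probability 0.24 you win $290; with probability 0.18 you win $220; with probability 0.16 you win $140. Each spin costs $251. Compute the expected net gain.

E[payout] = 490·0.17 + 470·0.25 + 290·0.24 + 220·0.18 + 140·0.16
 = 83.3 + 117.5 + 69.6 + 39.6 + 22.4
 = 332.4
Net = 332.4 - 251 = 81.4

81.4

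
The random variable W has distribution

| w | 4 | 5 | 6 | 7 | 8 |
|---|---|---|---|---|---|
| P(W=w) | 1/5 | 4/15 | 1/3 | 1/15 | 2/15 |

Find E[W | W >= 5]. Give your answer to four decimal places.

P(W >= 5) = 4/15 + 1/3 + 1/15 + 2/15 = 4/5.
E[W | W >= 5] = [5·4/15 + 6·1/3 + 7·1/15 + 8·2/15] / (4/5)
 = 73/15 / (4/5)
 = 73/12

6.0833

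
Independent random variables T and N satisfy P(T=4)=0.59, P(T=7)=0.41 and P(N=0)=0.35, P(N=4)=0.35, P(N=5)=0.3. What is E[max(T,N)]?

E[max(T,N)] = Σ_t Σ_n max(t,n) · P(T=t)P(N=n)
 = 4·0.2065 + 4·0.2065 + 5·0.177 + 7·0.1435 + 7·0.1435 + 7·0.123
 = 0.826 + 0.826 + 0.885 + 1.0045 + 1.0045 + 0.861
 = 5.407

5.407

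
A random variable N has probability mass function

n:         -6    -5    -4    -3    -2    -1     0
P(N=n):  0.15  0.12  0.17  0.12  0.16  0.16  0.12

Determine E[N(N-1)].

16.02

E[N(N-1)] = Σ n(n-1)·P(N=n)
 = 42·0.15 + 30·0.12 + 20·0.17 + 12·0.12 + 6·0.16 + 2·0.16 + 0·0.12
 = 6.3 + 3.6 + 3.4 + 1.44 + 0.96 + 0.32 + 0
 = 16.02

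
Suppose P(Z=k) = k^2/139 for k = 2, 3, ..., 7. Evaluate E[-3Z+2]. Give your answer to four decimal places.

-14.8993

E[-3Z+2] = Σ (-3z+2)·P(Z=z)
 = (-4)·4/139 + (-7)·9/139 + (-10)·16/139 + (-13)·25/139 + (-16)·36/139 + (-19)·49/139
 = (-16/139) + (-63/139) + (-160/139) + (-325/139) + (-576/139) + (-931/139)
 = -2071/139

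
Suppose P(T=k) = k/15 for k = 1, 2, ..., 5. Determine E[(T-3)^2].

E[(T-3)^2] = Σ (t-3)^2·P(T=t)
 = 4·1/15 + 1·2/15 + 0·1/5 + 1·4/15 + 4·1/3
 = 4/15 + 2/15 + 0 + 4/15 + 4/3
 = 2

2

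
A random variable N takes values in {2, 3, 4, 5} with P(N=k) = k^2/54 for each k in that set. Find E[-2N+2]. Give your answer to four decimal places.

-6.2963

E[-2N+2] = Σ (-2n+2)·P(N=n)
 = (-2)·2/27 + (-4)·1/6 + (-6)·8/27 + (-8)·25/54
 = (-4/27) + (-2/3) + (-16/9) + (-100/27)
 = -170/27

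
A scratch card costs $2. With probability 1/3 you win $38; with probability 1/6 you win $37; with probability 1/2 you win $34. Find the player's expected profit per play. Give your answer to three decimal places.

33.833

E[payout] = 38·1/3 + 37·1/6 + 34·1/2
 = 38/3 + 37/6 + 17
 = 215/6
Net = 215/6 - 2 = 203/6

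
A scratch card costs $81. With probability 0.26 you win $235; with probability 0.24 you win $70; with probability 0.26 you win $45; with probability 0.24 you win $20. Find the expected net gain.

13.4

E[payout] = 235·0.26 + 70·0.24 + 45·0.26 + 20·0.24
 = 61.1 + 16.8 + 11.7 + 4.8
 = 94.4
Net = 94.4 - 81 = 13.4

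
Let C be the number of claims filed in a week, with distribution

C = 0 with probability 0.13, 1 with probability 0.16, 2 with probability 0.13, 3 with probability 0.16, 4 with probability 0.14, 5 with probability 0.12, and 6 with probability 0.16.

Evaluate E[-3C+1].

-8.06

E[-3C+1] = Σ (-3c+1)·P(C=c)
 = 1·0.13 + (-2)·0.16 + (-5)·0.13 + (-8)·0.16 + (-11)·0.14 + (-14)·0.12 + (-17)·0.16
 = 0.13 + (-0.32) + (-0.65) + (-1.28) + (-1.54) + (-1.68) + (-2.72)
 = -8.06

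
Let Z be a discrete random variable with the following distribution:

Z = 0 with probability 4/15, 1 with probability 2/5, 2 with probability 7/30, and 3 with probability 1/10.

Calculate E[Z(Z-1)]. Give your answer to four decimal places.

E[Z(Z-1)] = Σ z(z-1)·P(Z=z)
 = 0·4/15 + 0·2/5 + 2·7/30 + 6·1/10
 = 0 + 0 + 7/15 + 3/5
 = 16/15

1.0667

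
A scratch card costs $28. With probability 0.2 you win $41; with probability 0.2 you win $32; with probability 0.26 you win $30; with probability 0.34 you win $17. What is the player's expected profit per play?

E[payout] = 41·0.2 + 32·0.2 + 30·0.26 + 17·0.34
 = 8.2 + 6.4 + 7.8 + 5.78
 = 28.18
Net = 28.18 - 28 = 0.18

0.18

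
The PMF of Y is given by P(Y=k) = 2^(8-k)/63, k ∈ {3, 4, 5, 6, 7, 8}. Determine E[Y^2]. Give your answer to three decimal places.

16.667

E[Y^2] = Σ y^2·P(Y=y)
 = 9·32/63 + 16·16/63 + 25·8/63 + 36·4/63 + 49·2/63 + 64·1/63
 = 32/7 + 256/63 + 200/63 + 16/7 + 14/9 + 64/63
 = 50/3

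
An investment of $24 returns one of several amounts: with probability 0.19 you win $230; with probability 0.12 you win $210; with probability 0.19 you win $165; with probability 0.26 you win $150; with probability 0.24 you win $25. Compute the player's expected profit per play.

121.25

E[payout] = 230·0.19 + 210·0.12 + 165·0.19 + 150·0.26 + 25·0.24
 = 43.7 + 25.2 + 31.35 + 39 + 6
 = 145.25
Net = 145.25 - 24 = 121.25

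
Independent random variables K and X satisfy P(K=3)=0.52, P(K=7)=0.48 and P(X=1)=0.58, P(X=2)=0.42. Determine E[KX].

E[KX] = Σ_k Σ_x kx · P(K=k)P(X=x)
 = 3·0.3016 + 6·0.2184 + 7·0.2784 + 14·0.2016
 = 0.9048 + 1.3104 + 1.9488 + 2.8224
 = 6.9864

6.9864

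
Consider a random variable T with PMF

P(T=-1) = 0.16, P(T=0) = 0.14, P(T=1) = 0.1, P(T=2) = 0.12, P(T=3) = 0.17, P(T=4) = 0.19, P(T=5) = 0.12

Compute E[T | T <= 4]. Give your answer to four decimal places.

1.6477

P(T <= 4) = 0.16 + 0.14 + 0.1 + 0.12 + 0.17 + 0.19 = 0.88.
E[T | T <= 4] = [(-1)·0.16 + 0·0.14 + 1·0.1 + 2·0.12 + 3·0.17 + 4·0.19] / 0.88
 = 1.45 / 0.88
 = 145/88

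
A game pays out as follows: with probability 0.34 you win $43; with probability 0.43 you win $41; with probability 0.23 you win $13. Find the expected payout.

35.24

E[payout] = 43·0.34 + 41·0.43 + 13·0.23
 = 14.62 + 17.63 + 2.99
 = 35.24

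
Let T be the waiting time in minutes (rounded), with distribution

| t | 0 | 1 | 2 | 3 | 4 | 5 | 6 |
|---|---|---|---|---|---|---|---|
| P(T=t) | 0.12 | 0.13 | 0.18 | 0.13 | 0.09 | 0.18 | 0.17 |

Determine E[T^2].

14.08

E[T^2] = Σ t^2·P(T=t)
 = 0·0.12 + 1·0.13 + 4·0.18 + 9·0.13 + 16·0.09 + 25·0.18 + 36·0.17
 = 0 + 0.13 + 0.72 + 1.17 + 1.44 + 4.5 + 6.12
 = 14.08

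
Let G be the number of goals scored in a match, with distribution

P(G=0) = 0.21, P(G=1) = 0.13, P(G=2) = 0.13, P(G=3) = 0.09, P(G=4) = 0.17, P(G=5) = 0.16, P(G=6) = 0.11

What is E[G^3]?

58.24

E[G^3] = Σ g^3·P(G=g)
 = 0·0.21 + 1·0.13 + 8·0.13 + 27·0.09 + 64·0.17 + 125·0.16 + 216·0.11
 = 0 + 0.13 + 1.04 + 2.43 + 10.88 + 20 + 23.76
 = 58.24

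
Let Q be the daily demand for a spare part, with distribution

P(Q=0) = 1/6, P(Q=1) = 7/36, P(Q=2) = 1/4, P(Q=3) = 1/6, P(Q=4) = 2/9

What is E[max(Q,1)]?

E[max(Q,1)] = Σ max(q,1)·P(Q=q)
 = 1·1/6 + 1·7/36 + 2·1/4 + 3·1/6 + 4·2/9
 = 1/6 + 7/36 + 1/2 + 1/2 + 8/9
 = 9/4

2.25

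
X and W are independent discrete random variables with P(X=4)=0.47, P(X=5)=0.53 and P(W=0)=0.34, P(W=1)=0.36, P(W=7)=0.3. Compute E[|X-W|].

3.552

E[|X-W|] = Σ_x Σ_w |x-w| · P(X=x)P(W=w)
 = 4·0.1598 + 3·0.1692 + 3·0.141 + 5·0.1802 + 4·0.1908 + 2·0.159
 = 0.6392 + 0.5076 + 0.423 + 0.901 + 0.7632 + 0.318
 = 3.552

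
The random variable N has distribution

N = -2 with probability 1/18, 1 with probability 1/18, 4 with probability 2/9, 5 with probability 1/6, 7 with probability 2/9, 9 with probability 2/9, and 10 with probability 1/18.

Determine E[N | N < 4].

-0.5

P(N < 4) = 1/18 + 1/18 = 1/9.
E[N | N < 4] = [(-2)·1/18 + 1·1/18] / (1/9)
 = -1/18 / (1/9)
 = -1/2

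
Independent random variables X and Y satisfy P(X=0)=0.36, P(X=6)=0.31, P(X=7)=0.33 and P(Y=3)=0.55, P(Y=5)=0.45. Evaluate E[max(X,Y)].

E[max(X,Y)] = Σ_x Σ_y max(x,y) · P(X=x)P(Y=y)
 = 3·0.198 + 5·0.162 + 6·0.1705 + 6·0.1395 + 7·0.1815 + 7·0.1485
 = 0.594 + 0.81 + 1.023 + 0.837 + 1.2705 + 1.0395
 = 5.574

5.574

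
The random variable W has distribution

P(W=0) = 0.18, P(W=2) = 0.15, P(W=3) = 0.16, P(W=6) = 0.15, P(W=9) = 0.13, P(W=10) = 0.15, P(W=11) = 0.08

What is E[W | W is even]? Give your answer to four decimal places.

4.2857

P(W is even) = 0.18 + 0.15 + 0.15 + 0.15 = 0.63.
E[W | W is even] = [0·0.18 + 2·0.15 + 6·0.15 + 10·0.15] / 0.63
 = 2.7 / 0.63
 = 30/7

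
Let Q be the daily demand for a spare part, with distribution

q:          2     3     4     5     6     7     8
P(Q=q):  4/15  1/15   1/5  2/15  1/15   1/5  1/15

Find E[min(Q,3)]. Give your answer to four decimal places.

2.7333

E[min(Q,3)] = Σ min(q,3)·P(Q=q)
 = 2·4/15 + 3·1/15 + 3·1/5 + 3·2/15 + 3·1/15 + 3·1/5 + 3·1/15
 = 8/15 + 1/5 + 3/5 + 2/5 + 1/5 + 3/5 + 1/5
 = 41/15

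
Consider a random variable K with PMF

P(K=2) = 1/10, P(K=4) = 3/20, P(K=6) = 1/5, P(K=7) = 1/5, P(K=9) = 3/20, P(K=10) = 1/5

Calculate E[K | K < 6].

P(K < 6) = 1/10 + 3/20 = 1/4.
E[K | K < 6] = [2·1/10 + 4·3/20] / (1/4)
 = 4/5 / (1/4)
 = 16/5

3.2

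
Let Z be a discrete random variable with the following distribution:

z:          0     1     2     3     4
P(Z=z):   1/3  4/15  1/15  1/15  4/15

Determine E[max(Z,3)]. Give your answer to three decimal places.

E[max(Z,3)] = Σ max(z,3)·P(Z=z)
 = 3·1/3 + 3·4/15 + 3·1/15 + 3·1/15 + 4·4/15
 = 1 + 4/5 + 1/5 + 1/5 + 16/15
 = 49/15

3.267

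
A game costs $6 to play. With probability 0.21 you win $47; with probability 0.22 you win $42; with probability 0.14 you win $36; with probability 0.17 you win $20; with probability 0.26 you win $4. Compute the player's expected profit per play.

22.59

E[payout] = 47·0.21 + 42·0.22 + 36·0.14 + 20·0.17 + 4·0.26
 = 9.87 + 9.24 + 5.04 + 3.4 + 1.04
 = 28.59
Net = 28.59 - 6 = 22.59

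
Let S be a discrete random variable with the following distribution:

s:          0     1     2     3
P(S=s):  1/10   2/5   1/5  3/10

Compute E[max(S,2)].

2.3

E[max(S,2)] = Σ max(s,2)·P(S=s)
 = 2·1/10 + 2·2/5 + 2·1/5 + 3·3/10
 = 1/5 + 4/5 + 2/5 + 9/10
 = 23/10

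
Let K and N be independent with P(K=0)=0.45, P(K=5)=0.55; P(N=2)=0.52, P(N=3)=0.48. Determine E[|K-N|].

E[|K-N|] = Σ_k Σ_n |k-n| · P(K=k)P(N=n)
 = 2·0.234 + 3·0.216 + 3·0.286 + 2·0.264
 = 0.468 + 0.648 + 0.858 + 0.528
 = 2.502

2.502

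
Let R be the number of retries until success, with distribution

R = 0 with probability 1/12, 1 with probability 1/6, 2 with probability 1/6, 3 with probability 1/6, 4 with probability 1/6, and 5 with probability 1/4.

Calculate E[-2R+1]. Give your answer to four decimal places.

E[-2R+1] = Σ (-2r+1)·P(R=r)
 = 1·1/12 + (-1)·1/6 + (-3)·1/6 + (-5)·1/6 + (-7)·1/6 + (-9)·1/4
 = 1/12 + (-1/6) + (-1/2) + (-5/6) + (-7/6) + (-9/4)
 = -29/6

-4.8333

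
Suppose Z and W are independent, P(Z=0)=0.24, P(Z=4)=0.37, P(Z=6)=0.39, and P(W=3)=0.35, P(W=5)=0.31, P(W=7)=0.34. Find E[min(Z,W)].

E[min(Z,W)] = Σ_z Σ_w min(z,w) · P(Z=z)P(W=w)
 = 0·0.084 + 0·0.0744 + 0·0.0816 + 3·0.1295 + 4·0.1147 + 4·0.1258 + 3·0.1365 + 5·0.1209 + 6·0.1326
 = 0 + 0 + 0 + 0.3885 + 0.4588 + 0.5032 + 0.4095 + 0.6045 + 0.7956
 = 3.1601

3.1601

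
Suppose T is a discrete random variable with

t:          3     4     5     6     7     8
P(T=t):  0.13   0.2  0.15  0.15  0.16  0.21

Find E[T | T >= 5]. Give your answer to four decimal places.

P(T >= 5) = 0.15 + 0.15 + 0.16 + 0.21 = 0.67.
E[T | T >= 5] = [5·0.15 + 6·0.15 + 7·0.16 + 8·0.21] / 0.67
 = 4.45 / 0.67
 = 445/67

6.6418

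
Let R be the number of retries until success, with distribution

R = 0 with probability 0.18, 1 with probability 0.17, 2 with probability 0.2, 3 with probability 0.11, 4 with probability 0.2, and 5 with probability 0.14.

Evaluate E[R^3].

35.04

E[R^3] = Σ r^3·P(R=r)
 = 0·0.18 + 1·0.17 + 8·0.2 + 27·0.11 + 64·0.2 + 125·0.14
 = 0 + 0.17 + 1.6 + 2.97 + 12.8 + 17.5
 = 35.04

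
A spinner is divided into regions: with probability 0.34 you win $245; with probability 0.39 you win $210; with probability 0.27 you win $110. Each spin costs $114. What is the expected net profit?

E[payout] = 245·0.34 + 210·0.39 + 110·0.27
 = 83.3 + 81.9 + 29.7
 = 194.9
Net = 194.9 - 114 = 80.9

80.9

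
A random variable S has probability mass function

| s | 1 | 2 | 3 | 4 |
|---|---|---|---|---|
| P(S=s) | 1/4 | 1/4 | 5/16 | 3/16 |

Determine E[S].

2.4375

E[S] = Σ s·P(S=s)
 = 1·1/4 + 2·1/4 + 3·5/16 + 4·3/16
 = 1/4 + 1/2 + 15/16 + 3/4
 = 39/16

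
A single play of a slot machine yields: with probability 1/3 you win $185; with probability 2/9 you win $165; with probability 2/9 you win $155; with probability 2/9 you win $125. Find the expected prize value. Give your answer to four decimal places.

E[payout] = 185·1/3 + 165·2/9 + 155·2/9 + 125·2/9
 = 185/3 + 110/3 + 310/9 + 250/9
 = 1445/9

160.5556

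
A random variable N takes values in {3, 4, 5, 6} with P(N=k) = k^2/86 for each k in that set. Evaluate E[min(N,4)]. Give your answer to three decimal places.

E[min(N,4)] = Σ min(n,4)·P(N=n)
 = 3·9/86 + 4·8/43 + 4·25/86 + 4·18/43
 = 27/86 + 32/43 + 50/43 + 72/43
 = 335/86

3.895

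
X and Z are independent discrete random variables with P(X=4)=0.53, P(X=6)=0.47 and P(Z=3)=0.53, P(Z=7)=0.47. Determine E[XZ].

24.1072

E[XZ] = Σ_x Σ_z xz · P(X=x)P(Z=z)
 = 12·0.2809 + 28·0.2491 + 18·0.2491 + 42·0.2209
 = 3.3708 + 6.9748 + 4.4838 + 9.2778
 = 24.1072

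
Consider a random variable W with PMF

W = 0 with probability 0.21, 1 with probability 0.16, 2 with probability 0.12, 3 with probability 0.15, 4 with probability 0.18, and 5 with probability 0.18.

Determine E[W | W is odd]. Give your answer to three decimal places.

P(W is odd) = 0.16 + 0.15 + 0.18 = 0.49.
E[W | W is odd] = [1·0.16 + 3·0.15 + 5·0.18] / 0.49
 = 1.51 / 0.49
 = 151/49

3.082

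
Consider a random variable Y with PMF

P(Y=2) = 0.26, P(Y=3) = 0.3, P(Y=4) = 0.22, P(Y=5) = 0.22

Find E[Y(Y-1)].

9.36

E[Y(Y-1)] = Σ y(y-1)·P(Y=y)
 = 2·0.26 + 6·0.3 + 12·0.22 + 20·0.22
 = 0.52 + 1.8 + 2.64 + 4.4
 = 9.36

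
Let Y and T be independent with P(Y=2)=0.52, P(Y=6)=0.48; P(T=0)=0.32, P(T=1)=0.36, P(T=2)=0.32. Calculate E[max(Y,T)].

E[max(Y,T)] = Σ_y Σ_t max(y,t) · P(Y=y)P(T=t)
 = 2·0.1664 + 2·0.1872 + 2·0.1664 + 6·0.1536 + 6·0.1728 + 6·0.1536
 = 0.3328 + 0.3744 + 0.3328 + 0.9216 + 1.0368 + 0.9216
 = 3.92

3.92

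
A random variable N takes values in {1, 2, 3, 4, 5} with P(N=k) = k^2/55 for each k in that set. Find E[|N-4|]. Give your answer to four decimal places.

0.8182

E[|N-4|] = Σ |n-4|·P(N=n)
 = 3·1/55 + 2·4/55 + 1·9/55 + 0·16/55 + 1·5/11
 = 3/55 + 8/55 + 9/55 + 0 + 5/11
 = 9/11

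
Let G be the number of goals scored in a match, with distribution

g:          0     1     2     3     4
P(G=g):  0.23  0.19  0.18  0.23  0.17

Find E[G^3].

E[G^3] = Σ g^3·P(G=g)
 = 0·0.23 + 1·0.19 + 8·0.18 + 27·0.23 + 64·0.17
 = 0 + 0.19 + 1.44 + 6.21 + 10.88
 = 18.72

18.72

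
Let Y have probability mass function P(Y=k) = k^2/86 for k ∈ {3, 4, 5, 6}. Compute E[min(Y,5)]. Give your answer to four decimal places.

E[min(Y,5)] = Σ min(y,5)·P(Y=y)
 = 3·9/86 + 4·8/43 + 5·25/86 + 5·18/43
 = 27/86 + 32/43 + 125/86 + 90/43
 = 198/43

4.6047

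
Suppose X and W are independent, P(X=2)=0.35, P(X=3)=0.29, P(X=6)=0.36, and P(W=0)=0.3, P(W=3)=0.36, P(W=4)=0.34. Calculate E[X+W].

6.17

E[X+W] = Σ_x Σ_w (x+w) · P(X=x)P(W=w)
 = 2·0.105 + 5·0.126 + 6·0.119 + 3·0.087 + 6·0.1044 + 7·0.0986 + 6·0.108 + 9·0.1296 + 10·0.1224
 = 0.21 + 0.63 + 0.714 + 0.261 + 0.6264 + 0.6902 + 0.648 + 1.1664 + 1.224
 = 6.17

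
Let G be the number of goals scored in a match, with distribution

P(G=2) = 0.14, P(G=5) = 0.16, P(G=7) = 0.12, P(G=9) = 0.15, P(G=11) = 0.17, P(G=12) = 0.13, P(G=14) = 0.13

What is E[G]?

8.52

E[G] = Σ g·P(G=g)
 = 2·0.14 + 5·0.16 + 7·0.12 + 9·0.15 + 11·0.17 + 12·0.13 + 14·0.13
 = 0.28 + 0.8 + 0.84 + 1.35 + 1.87 + 1.56 + 1.82
 = 8.52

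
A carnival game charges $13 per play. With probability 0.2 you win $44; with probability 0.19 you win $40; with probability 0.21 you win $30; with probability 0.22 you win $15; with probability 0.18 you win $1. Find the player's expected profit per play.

E[payout] = 44·0.2 + 40·0.19 + 30·0.21 + 15·0.22 + 1·0.18
 = 8.8 + 7.6 + 6.3 + 3.3 + 0.18
 = 26.18
Net = 26.18 - 13 = 13.18

13.18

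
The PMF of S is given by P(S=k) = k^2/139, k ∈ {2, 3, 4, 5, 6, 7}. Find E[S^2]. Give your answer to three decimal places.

E[S^2] = Σ s^2·P(S=s)
 = 4·4/139 + 9·9/139 + 16·16/139 + 25·25/139 + 36·36/139 + 49·49/139
 = 16/139 + 81/139 + 256/139 + 625/139 + 1296/139 + 2401/139
 = 4675/139

33.633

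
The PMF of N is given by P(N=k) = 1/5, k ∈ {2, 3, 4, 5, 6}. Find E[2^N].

E[2^N] = Σ 2^n·P(N=n)
 = 4·1/5 + 8·1/5 + 16·1/5 + 32·1/5 + 64·1/5
 = 4/5 + 8/5 + 16/5 + 32/5 + 64/5
 = 124/5

24.8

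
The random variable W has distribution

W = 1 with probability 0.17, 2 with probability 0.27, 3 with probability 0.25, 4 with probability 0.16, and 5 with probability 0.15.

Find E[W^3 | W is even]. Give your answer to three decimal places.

28.837

P(W is even) = 0.27 + 0.16 = 0.43.
E[W^3 | W is even] = [8·0.27 + 64·0.16] / 0.43
 = 12.4 / 0.43
 = 1240/43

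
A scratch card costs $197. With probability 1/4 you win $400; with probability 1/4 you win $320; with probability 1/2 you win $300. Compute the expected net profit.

E[payout] = 400·1/4 + 320·1/4 + 300·1/2
 = 100 + 80 + 150
 = 330
Net = 330 - 197 = 133

133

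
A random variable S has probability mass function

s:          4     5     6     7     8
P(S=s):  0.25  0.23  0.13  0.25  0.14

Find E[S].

E[S] = Σ s·P(S=s)
 = 4·0.25 + 5·0.23 + 6·0.13 + 7·0.25 + 8·0.14
 = 1 + 1.15 + 0.78 + 1.75 + 1.12
 = 5.8

5.8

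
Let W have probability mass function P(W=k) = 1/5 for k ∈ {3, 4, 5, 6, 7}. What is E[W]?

5

E[W] = Σ w·P(W=w)
 = 3·1/5 + 4·1/5 + 5·1/5 + 6·1/5 + 7·1/5
 = 3/5 + 4/5 + 1 + 6/5 + 7/5
 = 5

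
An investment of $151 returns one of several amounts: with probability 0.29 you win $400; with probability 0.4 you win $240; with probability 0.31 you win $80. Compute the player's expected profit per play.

85.8

E[payout] = 400·0.29 + 240·0.4 + 80·0.31
 = 116 + 96 + 24.8
 = 236.8
Net = 236.8 - 151 = 85.8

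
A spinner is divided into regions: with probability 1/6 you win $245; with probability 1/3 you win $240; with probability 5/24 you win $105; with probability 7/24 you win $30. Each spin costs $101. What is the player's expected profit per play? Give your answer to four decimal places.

E[payout] = 245·1/6 + 240·1/3 + 105·5/24 + 30·7/24
 = 245/6 + 80 + 175/8 + 35/4
 = 3635/24
Net = 3635/24 - 101 = 1211/24

50.4583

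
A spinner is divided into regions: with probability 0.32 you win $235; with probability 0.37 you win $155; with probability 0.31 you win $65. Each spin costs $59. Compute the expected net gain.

93.7

E[payout] = 235·0.32 + 155·0.37 + 65·0.31
 = 75.2 + 57.35 + 20.15
 = 152.7
Net = 152.7 - 59 = 93.7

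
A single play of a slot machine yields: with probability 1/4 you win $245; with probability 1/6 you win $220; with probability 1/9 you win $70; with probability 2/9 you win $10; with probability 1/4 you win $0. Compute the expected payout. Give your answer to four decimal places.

E[payout] = 245·1/4 + 220·1/6 + 70·1/9 + 10·2/9 + 0·1/4
 = 245/4 + 110/3 + 70/9 + 20/9 + 0
 = 1295/12

107.9167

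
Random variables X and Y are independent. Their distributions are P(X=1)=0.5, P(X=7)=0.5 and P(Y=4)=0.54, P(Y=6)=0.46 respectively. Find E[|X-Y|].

E[|X-Y|] = Σ_x Σ_y |x-y| · P(X=x)P(Y=y)
 = 3·0.27 + 5·0.23 + 3·0.27 + 1·0.23
 = 0.81 + 1.15 + 0.81 + 0.23
 = 3

3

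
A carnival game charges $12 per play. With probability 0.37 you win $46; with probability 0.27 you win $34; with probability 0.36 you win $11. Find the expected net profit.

18.16

E[payout] = 46·0.37 + 34·0.27 + 11·0.36
 = 17.02 + 9.18 + 3.96
 = 30.16
Net = 30.16 - 12 = 18.16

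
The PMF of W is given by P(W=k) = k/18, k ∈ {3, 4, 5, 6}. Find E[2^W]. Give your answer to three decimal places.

35.111

E[2^W] = Σ 2^w·P(W=w)
 = 8·1/6 + 16·2/9 + 32·5/18 + 64·1/3
 = 4/3 + 32/9 + 80/9 + 64/3
 = 316/9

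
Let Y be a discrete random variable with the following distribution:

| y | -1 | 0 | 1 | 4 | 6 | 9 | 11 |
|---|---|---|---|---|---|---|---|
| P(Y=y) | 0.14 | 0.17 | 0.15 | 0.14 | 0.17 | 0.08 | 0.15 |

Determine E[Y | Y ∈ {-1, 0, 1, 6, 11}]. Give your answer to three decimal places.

3.436

P(Y ∈ {-1, 0, 1, 6, 11}) = 0.14 + 0.17 + 0.15 + 0.17 + 0.15 = 0.78.
E[Y | Y ∈ {-1, 0, 1, 6, 11}] = [(-1)·0.14 + 0·0.17 + 1·0.15 + 6·0.17 + 11·0.15] / 0.78
 = 2.68 / 0.78
 = 134/39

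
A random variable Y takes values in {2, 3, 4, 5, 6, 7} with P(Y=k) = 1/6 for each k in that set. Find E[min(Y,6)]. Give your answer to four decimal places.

4.3333

E[min(Y,6)] = Σ min(y,6)·P(Y=y)
 = 2·1/6 + 3·1/6 + 4·1/6 + 5·1/6 + 6·1/6 + 6·1/6
 = 1/3 + 1/2 + 2/3 + 5/6 + 1 + 1
 = 13/3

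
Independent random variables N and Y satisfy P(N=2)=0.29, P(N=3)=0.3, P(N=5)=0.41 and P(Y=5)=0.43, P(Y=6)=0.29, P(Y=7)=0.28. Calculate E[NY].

E[NY] = Σ_n Σ_y ny · P(N=n)P(Y=y)
 = 10·0.1247 + 12·0.0841 + 14·0.0812 + 15·0.129 + 18·0.087 + 21·0.084 + 25·0.1763 + 30·0.1189 + 35·0.1148
 = 1.247 + 1.0092 + 1.1368 + 1.935 + 1.566 + 1.764 + 4.4075 + 3.567 + 4.018
 = 20.6505

20.6505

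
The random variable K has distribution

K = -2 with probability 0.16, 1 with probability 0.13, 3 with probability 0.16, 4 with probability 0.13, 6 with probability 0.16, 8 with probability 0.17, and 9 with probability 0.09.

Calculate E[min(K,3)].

E[min(K,3)] = Σ min(k,3)·P(K=k)
 = (-2)·0.16 + 1·0.13 + 3·0.16 + 3·0.13 + 3·0.16 + 3·0.17 + 3·0.09
 = (-0.32) + 0.13 + 0.48 + 0.39 + 0.48 + 0.51 + 0.27
 = 1.94

1.94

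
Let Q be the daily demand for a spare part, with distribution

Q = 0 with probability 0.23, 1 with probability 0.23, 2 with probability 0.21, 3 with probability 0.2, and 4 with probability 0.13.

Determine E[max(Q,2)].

E[max(Q,2)] = Σ max(q,2)·P(Q=q)
 = 2·0.23 + 2·0.23 + 2·0.21 + 3·0.2 + 4·0.13
 = 0.46 + 0.46 + 0.42 + 0.6 + 0.52
 = 2.46

2.46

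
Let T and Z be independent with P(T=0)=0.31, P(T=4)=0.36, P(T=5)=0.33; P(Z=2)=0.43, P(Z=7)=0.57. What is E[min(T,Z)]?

E[min(T,Z)] = Σ_t Σ_z min(t,z) · P(T=t)P(Z=z)
 = 0·0.1333 + 0·0.1767 + 2·0.1548 + 4·0.2052 + 2·0.1419 + 5·0.1881
 = 0 + 0 + 0.3096 + 0.8208 + 0.2838 + 0.9405
 = 2.3547

2.3547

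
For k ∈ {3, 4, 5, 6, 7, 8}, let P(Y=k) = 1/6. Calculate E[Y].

5.5

E[Y] = Σ y·P(Y=y)
 = 3·1/6 + 4·1/6 + 5·1/6 + 6·1/6 + 7·1/6 + 8·1/6
 = 1/2 + 2/3 + 5/6 + 1 + 7/6 + 4/3
 = 11/2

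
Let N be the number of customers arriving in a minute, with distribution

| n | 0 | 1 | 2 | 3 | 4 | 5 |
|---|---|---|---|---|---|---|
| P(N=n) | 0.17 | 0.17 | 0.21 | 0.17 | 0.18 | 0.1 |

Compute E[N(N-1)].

E[N(N-1)] = Σ n(n-1)·P(N=n)
 = 0·0.17 + 0·0.17 + 2·0.21 + 6·0.17 + 12·0.18 + 20·0.1
 = 0 + 0 + 0.42 + 1.02 + 2.16 + 2
 = 5.6

5.6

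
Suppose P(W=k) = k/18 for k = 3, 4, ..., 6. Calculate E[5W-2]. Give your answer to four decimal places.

E[5W-2] = Σ (5w-2)·P(W=w)
 = 13·1/6 + 18·2/9 + 23·5/18 + 28·1/3
 = 13/6 + 4 + 115/18 + 28/3
 = 197/9

21.8889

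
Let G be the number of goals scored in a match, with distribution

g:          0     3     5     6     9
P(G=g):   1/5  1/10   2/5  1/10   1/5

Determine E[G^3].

220.1

E[G^3] = Σ g^3·P(G=g)
 = 0·1/5 + 27·1/10 + 125·2/5 + 216·1/10 + 729·1/5
 = 0 + 27/10 + 50 + 108/5 + 729/5
 = 2201/10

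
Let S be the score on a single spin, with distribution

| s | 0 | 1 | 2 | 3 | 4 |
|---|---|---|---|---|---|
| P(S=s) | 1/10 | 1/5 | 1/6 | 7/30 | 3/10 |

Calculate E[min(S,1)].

E[min(S,1)] = Σ min(s,1)·P(S=s)
 = 0·1/10 + 1·1/5 + 1·1/6 + 1·7/30 + 1·3/10
 = 0 + 1/5 + 1/6 + 7/30 + 3/10
 = 9/10

0.9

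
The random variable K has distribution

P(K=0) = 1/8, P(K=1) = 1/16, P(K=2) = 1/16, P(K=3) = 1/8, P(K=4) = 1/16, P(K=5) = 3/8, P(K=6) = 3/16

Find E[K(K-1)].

E[K(K-1)] = Σ k(k-1)·P(K=k)
 = 0·1/8 + 0·1/16 + 2·1/16 + 6·1/8 + 12·1/16 + 20·3/8 + 30·3/16
 = 0 + 0 + 1/8 + 3/4 + 3/4 + 15/2 + 45/8
 = 59/4

14.75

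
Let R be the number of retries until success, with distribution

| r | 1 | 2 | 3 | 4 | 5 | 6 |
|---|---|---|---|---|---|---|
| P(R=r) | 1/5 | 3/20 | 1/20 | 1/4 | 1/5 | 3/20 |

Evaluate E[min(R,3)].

2.45

E[min(R,3)] = Σ min(r,3)·P(R=r)
 = 1·1/5 + 2·3/20 + 3·1/20 + 3·1/4 + 3·1/5 + 3·3/20
 = 1/5 + 3/10 + 3/20 + 3/4 + 3/5 + 9/20
 = 49/20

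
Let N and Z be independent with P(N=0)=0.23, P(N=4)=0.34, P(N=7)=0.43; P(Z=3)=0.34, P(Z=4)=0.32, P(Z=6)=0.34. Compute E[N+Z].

E[N+Z] = Σ_n Σ_z (n+z) · P(N=n)P(Z=z)
 = 3·0.0782 + 4·0.0736 + 6·0.0782 + 7·0.1156 + 8·0.1088 + 10·0.1156 + 10·0.1462 + 11·0.1376 + 13·0.1462
 = 0.2346 + 0.2944 + 0.4692 + 0.8092 + 0.8704 + 1.156 + 1.462 + 1.5136 + 1.9006
 = 8.71

8.71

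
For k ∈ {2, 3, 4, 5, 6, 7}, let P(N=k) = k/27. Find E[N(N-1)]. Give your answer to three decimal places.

E[N(N-1)] = Σ n(n-1)·P(N=n)
 = 2·2/27 + 6·1/9 + 12·4/27 + 20·5/27 + 30·2/9 + 42·7/27
 = 4/27 + 2/3 + 16/9 + 100/27 + 20/3 + 98/9
 = 644/27

23.852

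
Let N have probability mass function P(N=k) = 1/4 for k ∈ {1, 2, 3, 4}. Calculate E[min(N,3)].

E[min(N,3)] = Σ min(n,3)·P(N=n)
 = 1·1/4 + 2·1/4 + 3·1/4 + 3·1/4
 = 1/4 + 1/2 + 3/4 + 3/4
 = 9/4

2.25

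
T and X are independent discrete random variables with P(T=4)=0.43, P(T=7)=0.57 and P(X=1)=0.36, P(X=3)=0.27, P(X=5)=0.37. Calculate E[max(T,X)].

E[max(T,X)] = Σ_t Σ_x max(t,x) · P(T=t)P(X=x)
 = 4·0.1548 + 4·0.1161 + 5·0.1591 + 7·0.2052 + 7·0.1539 + 7·0.2109
 = 0.6192 + 0.4644 + 0.7955 + 1.4364 + 1.0773 + 1.4763
 = 5.8691

5.8691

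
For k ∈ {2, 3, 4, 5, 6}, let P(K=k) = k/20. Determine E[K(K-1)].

17.5

E[K(K-1)] = Σ k(k-1)·P(K=k)
 = 2·1/10 + 6·3/20 + 12·1/5 + 20·1/4 + 30·3/10
 = 1/5 + 9/10 + 12/5 + 5 + 9
 = 35/2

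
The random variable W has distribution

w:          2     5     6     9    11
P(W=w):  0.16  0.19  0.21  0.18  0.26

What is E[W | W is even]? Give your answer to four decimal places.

4.2703

P(W is even) = 0.16 + 0.21 = 0.37.
E[W | W is even] = [2·0.16 + 6·0.21] / 0.37
 = 1.58 / 0.37
 = 158/37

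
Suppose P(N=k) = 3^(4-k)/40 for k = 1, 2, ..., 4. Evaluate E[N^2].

2.65

E[N^2] = Σ n^2·P(N=n)
 = 1·27/40 + 4·9/40 + 9·3/40 + 16·1/40
 = 27/40 + 9/10 + 27/40 + 2/5
 = 53/20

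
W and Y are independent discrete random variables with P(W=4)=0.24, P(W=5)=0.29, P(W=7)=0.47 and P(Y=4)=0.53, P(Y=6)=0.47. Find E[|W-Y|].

E[|W-Y|] = Σ_w Σ_y |w-y| · P(W=w)P(Y=y)
 = 0·0.1272 + 2·0.1128 + 1·0.1537 + 1·0.1363 + 3·0.2491 + 1·0.2209
 = 0 + 0.2256 + 0.1537 + 0.1363 + 0.7473 + 0.2209
 = 1.4838

1.4838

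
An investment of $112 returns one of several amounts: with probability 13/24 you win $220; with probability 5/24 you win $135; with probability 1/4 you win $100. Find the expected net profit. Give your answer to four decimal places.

60.2917

E[payout] = 220·13/24 + 135·5/24 + 100·1/4
 = 715/6 + 225/8 + 25
 = 4135/24
Net = 4135/24 - 112 = 1447/24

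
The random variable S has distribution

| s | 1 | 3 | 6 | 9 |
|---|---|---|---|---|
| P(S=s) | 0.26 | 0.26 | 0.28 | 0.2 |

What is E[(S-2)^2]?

14.8

E[(S-2)^2] = Σ (s-2)^2·P(S=s)
 = 1·0.26 + 1·0.26 + 16·0.28 + 49·0.2
 = 0.26 + 0.26 + 4.48 + 9.8
 = 14.8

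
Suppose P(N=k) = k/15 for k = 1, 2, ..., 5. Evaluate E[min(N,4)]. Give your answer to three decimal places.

E[min(N,4)] = Σ min(n,4)·P(N=n)
 = 1·1/15 + 2·2/15 + 3·1/5 + 4·4/15 + 4·1/3
 = 1/15 + 4/15 + 3/5 + 16/15 + 4/3
 = 10/3

3.333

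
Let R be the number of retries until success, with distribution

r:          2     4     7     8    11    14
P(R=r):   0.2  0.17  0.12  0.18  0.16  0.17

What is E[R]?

7.5

E[R] = Σ r·P(R=r)
 = 2·0.2 + 4·0.17 + 7·0.12 + 8·0.18 + 11·0.16 + 14·0.17
 = 0.4 + 0.68 + 0.84 + 1.44 + 1.76 + 2.38
 = 7.5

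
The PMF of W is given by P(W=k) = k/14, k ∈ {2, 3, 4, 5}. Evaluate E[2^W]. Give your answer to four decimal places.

E[2^W] = Σ 2^w·P(W=w)
 = 4·1/7 + 8·3/14 + 16·2/7 + 32·5/14
 = 4/7 + 12/7 + 32/7 + 80/7
 = 128/7

18.2857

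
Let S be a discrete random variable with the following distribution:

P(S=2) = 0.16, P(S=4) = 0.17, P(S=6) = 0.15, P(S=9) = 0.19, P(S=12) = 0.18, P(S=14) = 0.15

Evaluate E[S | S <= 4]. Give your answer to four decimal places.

3.0303

P(S <= 4) = 0.16 + 0.17 = 0.33.
E[S | S <= 4] = [2·0.16 + 4·0.17] / 0.33
 = 1 / 0.33
 = 100/33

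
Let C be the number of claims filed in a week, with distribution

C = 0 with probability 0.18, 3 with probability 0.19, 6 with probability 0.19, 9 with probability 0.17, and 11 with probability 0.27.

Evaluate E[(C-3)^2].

26.73

E[(C-3)^2] = Σ (c-3)^2·P(C=c)
 = 9·0.18 + 0·0.19 + 9·0.19 + 36·0.17 + 64·0.27
 = 1.62 + 0 + 1.71 + 6.12 + 17.28
 = 26.73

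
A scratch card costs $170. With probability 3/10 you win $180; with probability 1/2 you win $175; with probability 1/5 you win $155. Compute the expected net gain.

2.5

E[payout] = 180·3/10 + 175·1/2 + 155·1/5
 = 54 + 175/2 + 31
 = 345/2
Net = 345/2 - 170 = 5/2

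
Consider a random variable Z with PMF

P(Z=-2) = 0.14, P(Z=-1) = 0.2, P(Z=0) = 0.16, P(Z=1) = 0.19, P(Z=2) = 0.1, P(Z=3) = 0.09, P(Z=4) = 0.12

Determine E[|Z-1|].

1.62

E[|Z-1|] = Σ |z-1|·P(Z=z)
 = 3·0.14 + 2·0.2 + 1·0.16 + 0·0.19 + 1·0.1 + 2·0.09 + 3·0.12
 = 0.42 + 0.4 + 0.16 + 0 + 0.1 + 0.18 + 0.36
 = 1.62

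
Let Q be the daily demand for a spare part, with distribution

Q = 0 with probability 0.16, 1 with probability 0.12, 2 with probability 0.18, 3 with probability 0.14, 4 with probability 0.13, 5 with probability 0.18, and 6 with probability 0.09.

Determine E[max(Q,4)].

4.36

E[max(Q,4)] = Σ max(q,4)·P(Q=q)
 = 4·0.16 + 4·0.12 + 4·0.18 + 4·0.14 + 4·0.13 + 5·0.18 + 6·0.09
 = 0.64 + 0.48 + 0.72 + 0.56 + 0.52 + 0.9 + 0.54
 = 4.36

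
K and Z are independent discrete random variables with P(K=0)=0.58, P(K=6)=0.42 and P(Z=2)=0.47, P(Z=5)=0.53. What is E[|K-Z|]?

3.0944

E[|K-Z|] = Σ_k Σ_z |k-z| · P(K=k)P(Z=z)
 = 2·0.2726 + 5·0.3074 + 4·0.1974 + 1·0.2226
 = 0.5452 + 1.537 + 0.7896 + 0.2226
 = 3.0944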